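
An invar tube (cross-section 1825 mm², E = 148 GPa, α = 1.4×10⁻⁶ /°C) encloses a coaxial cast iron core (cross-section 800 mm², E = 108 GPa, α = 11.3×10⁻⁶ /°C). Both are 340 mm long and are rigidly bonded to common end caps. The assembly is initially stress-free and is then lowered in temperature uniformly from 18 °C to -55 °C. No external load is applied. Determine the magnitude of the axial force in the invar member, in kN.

The cast iron has the larger α, so on cooling it would change length more than the invar if both were free. The rigid plates force a common final length, so the cast iron is put into tension and the invar into compression, with equal and opposite forces P (no external load).
Compatibility of the two members (thermal + elastic change equal): (α₁ − α₂)ΔT = P·[1/(A₁E₁) + 1/(A₂E₂)].
|α₁ − α₂|·ΔT = 9.9×10⁻⁶ × 73 = 0.0007227.
1/(A₁E₁) + 1/(A₂E₂) = 1/(1825×148×10³) + 1/(800×108×10³) = 1.528×10⁻⁸ N⁻¹.
So P = 0.0007227 / 1.528×10⁻⁸ = 47.31 kN.

P ≈ 47.3 kN (compressive in the invar)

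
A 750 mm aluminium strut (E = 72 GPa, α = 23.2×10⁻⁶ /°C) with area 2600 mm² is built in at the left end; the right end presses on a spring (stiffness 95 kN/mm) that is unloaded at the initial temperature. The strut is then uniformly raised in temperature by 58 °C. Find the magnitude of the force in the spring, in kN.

P ≈ 69.4 kN

Free thermal expansion: δ_free = αΔT L = 23.2×10⁻⁶ × 58 × 750 = 1.009 mm.
With a force P in the spring, the elastic change of the strut is PL/(AE) and that of the spring is P/k; compatibility requires their sum to equal δ_free.
P [ L/(AE) + 1/k ] = δ_free → P [ 750/(2600×72×10³) + 1/(95×10³) ] = 1.009.
P = 1.009 / 1.453×10⁻⁵ = 69440 N.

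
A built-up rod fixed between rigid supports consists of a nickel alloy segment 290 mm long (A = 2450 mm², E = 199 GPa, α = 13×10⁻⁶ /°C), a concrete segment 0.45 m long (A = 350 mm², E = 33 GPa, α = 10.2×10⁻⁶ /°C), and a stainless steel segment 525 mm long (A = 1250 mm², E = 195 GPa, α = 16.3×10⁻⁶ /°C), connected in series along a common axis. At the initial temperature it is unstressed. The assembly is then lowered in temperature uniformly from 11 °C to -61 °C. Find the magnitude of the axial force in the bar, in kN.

With the walls removed the bar would change length by δ_free = Σ αᵢΔT Lᵢ = 13×10⁻⁶×72×290 + 10.2×10⁻⁶×72×450 + 16.3×10⁻⁶×72×525 = 1.218 mm.
The rigid supports impose zero overall length change; the single axial force P common to all segments must satisfy P Σ Lᵢ/(AᵢEᵢ) = δ_free.
Σ Lᵢ/(AᵢEᵢ) = 290/(2450×199×10³) + 450/(350×33×10³) + 525/(1250×195×10³) = 4.171×10⁻⁵ mm/N.
Hence P = δ_free / Σ(L/AE) = 1.218/4.171×10⁻⁵ = 29.2 kN (tensile).

P ≈ 29.2 kN (tensile)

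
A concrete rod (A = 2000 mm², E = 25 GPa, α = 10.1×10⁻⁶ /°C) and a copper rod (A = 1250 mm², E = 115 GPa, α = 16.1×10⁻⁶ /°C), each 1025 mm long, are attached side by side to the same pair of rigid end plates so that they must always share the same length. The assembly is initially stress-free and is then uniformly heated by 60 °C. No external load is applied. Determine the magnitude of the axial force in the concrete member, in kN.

P ≈ 13.4 kN (tensile in the concrete)

The copper has the larger α, so on heating it would change length more than the concrete if both were free. The rigid plates force a common final length, so the copper is put into compression and the concrete into tension, with equal and opposite forces P (no external load).
Equating the net (thermal + elastic) strains gives |α₁ − α₂|·ΔT = P·[1/(A₁E₁) + 1/(A₂E₂)].
|α₁ − α₂|·ΔT = 6×10⁻⁶ × 60 = 0.00036.
1/(A₁E₁) + 1/(A₂E₂) = 1/(2000×25×10³) + 1/(1250×115×10³) = 2.696×10⁻⁸ N⁻¹.
P = 0.00036 / 2.696×10⁻⁸ = 13350 N = 13.35 kN.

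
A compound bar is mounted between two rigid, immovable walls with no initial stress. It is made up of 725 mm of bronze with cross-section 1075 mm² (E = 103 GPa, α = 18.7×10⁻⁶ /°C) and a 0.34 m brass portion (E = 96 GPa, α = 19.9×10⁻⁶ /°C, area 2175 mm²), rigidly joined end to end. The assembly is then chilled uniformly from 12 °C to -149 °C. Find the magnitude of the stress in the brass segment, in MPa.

σ ≈ 184 MPa (tensile)

With the walls removed the bar would change length by δ_free = Σ αᵢΔT Lᵢ = 18.7×10⁻⁶×161×725 + 19.9×10⁻⁶×161×340 = 3.272 mm.
The walls prevent any net length change, so an axial force P (same in every segment) develops. Compatibility: P · Σ Lᵢ/(AᵢEᵢ) = δ_free.
The series flexibility is Σ Lᵢ/(AᵢEᵢ) = 725/(1075×103×10³) + 340/(2175×96×10³) = 8.176×10⁻⁶ mm/N.
P = 3.272 / 8.176×10⁻⁶ = 400200 N = 400.2 kN, tensile.
σ_{brass} = P / A = 400200 / 2175 = 184 MPa.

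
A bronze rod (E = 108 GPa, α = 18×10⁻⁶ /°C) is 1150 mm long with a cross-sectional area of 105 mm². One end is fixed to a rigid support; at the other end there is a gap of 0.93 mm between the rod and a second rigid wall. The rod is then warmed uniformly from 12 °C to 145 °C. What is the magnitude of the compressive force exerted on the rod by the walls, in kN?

P ≈ 18 kN

If the wall were absent the rod would grow by αΔT L = 18×10⁻⁶ × 133 × 1150 = 2.753 mm.
This exceeds the 0.93 mm gap, so the wall pushes back. The portion of expansion that must be recovered elastically is δ_free − gap = 2.753 − 0.93 = 1.823 mm.
Compatibility: PL/(AE) = 1.823 mm, so σ = P/A = E × (1.823/1150) = 171.2 MPa.
P = σA = 171.2 × 105 = 17.98 kN.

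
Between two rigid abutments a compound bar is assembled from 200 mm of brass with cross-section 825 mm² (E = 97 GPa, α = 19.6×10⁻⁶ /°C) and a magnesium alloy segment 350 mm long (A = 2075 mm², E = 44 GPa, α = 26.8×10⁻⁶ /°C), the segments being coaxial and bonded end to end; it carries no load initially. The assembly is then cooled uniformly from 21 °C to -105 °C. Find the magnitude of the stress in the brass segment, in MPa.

Free thermal contraction of the whole bar: Σ αᵢΔT Lᵢ = 19.6×10⁻⁶×126×200 + 26.8×10⁻⁶×126×350 = 1.676 mm.
The walls prevent any net length change, so an axial force P (same in every segment) develops. Compatibility: P · Σ Lᵢ/(AᵢEᵢ) = δ_free.
Σ Lᵢ/(AᵢEᵢ) = 200/(825×97×10³) + 350/(2075×44×10³) = 6.333×10⁻⁶ mm/N.
Hence P = δ_free / Σ(L/AE) = 1.676/6.333×10⁻⁶ = 264.6 kN (tensile).
σ_{brass} = P / A = 264600 / 825 = 320.8 MPa.

σ ≈ 321 MPa (tensile)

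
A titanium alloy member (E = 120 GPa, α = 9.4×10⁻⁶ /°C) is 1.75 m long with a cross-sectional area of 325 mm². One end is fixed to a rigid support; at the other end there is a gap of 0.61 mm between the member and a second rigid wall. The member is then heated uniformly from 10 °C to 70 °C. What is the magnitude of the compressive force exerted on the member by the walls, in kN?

If the wall were absent the member would grow by αΔT L = 9.4×10⁻⁶ × 60 × 1750 = 0.987 mm.
This exceeds the 0.61 mm gap, so the wall pushes back. The portion of expansion that must be recovered elastically is δ_free − gap = 0.987 − 0.61 = 0.377 mm.
Compatibility: PL/(AE) = 0.377 mm, so σ = P/A = E × (0.377/1750) = 25.85 MPa.
Force on the wall = σA = 25.85 × 325 mm² = 8.402 kN.

P ≈ 8.4 kN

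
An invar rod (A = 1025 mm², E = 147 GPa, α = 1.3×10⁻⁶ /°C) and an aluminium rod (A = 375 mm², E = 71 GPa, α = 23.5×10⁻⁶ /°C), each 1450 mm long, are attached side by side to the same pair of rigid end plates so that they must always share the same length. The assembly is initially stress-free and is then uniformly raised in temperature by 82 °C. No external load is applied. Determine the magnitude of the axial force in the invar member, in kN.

Both members must finish at the same length. With the larger α, the aluminium tends to over-expand; the plates restrain it, putting the aluminium in compression and the invar in tension. With no external load the two internal forces are equal and opposite, magnitude P.
Setting the final lengths equal and cancelling L: (α₁ − α₂)ΔT = P/(A₁E₁) + P/(A₂E₂).
|α₁ − α₂|·ΔT = 22.2×10⁻⁶ × 82 = 0.00182.
1/(A₁E₁) + 1/(A₂E₂) = 1/(1025×147×10³) + 1/(375×71×10³) = 4.42×10⁻⁸ N⁻¹.
P = 0.00182 / 4.42×10⁻⁸ = 41190 N = 41.19 kN.

P ≈ 41.2 kN (tensile in the invar)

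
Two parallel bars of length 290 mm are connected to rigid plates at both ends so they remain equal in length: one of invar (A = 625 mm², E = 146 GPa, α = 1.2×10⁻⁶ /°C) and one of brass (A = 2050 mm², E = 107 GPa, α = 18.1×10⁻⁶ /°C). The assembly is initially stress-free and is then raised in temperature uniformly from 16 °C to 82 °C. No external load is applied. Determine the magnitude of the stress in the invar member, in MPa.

The brass has the larger α, so on heating it would change length more than the invar if both were free. The rigid plates force a common final length, so the brass is put into compression and the invar into tension, with equal and opposite forces P (no external load).
Equating the net (thermal + elastic) strains gives |α₁ − α₂|·ΔT = P·[1/(A₁E₁) + 1/(A₂E₂)].
|α₁ − α₂|·ΔT = 16.9×10⁻⁶ × 66 = 0.001115.
1/(A₁E₁) + 1/(A₂E₂) = 1/(625×146×10³) + 1/(2050×107×10³) = 1.552×10⁻⁸ N⁻¹.
So P = 0.001115 / 1.552×10⁻⁸ = 71.88 kN.
σ_{invar} = P/A₁ = 71880/625 = 115 MPa, tensile.

σ ≈ 115 MPa (tensile)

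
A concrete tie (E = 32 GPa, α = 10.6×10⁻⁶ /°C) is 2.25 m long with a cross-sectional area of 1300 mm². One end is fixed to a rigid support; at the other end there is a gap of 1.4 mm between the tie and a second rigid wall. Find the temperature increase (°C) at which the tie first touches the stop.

ΔT ≈ 58.7 °C

The gap closes when αΔT L = 1.4 mm, since the tie is still unstressed at that instant.
ΔT = 1.4 / (10.6×10⁻⁶ × 2250) = 58.7 °C.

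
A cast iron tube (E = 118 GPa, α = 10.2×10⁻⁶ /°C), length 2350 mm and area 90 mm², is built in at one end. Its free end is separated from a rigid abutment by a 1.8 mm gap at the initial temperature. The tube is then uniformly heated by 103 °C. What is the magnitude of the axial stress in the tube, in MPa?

Free thermal elongation = αΔT L = 10.2×10⁻⁶ × 103 × 2350 = 2.469 mm.
This exceeds the 1.8 mm gap, so the wall pushes back. The portion of expansion that must be recovered elastically is δ_free − gap = 2.469 − 1.8 = 0.6689 mm.
That suppressed elongation corresponds to σ = E·Δ/L = 118×10³ × 0.6689/2350 = 33.59 MPa.

σ ≈ 33.6 MPa (compressive)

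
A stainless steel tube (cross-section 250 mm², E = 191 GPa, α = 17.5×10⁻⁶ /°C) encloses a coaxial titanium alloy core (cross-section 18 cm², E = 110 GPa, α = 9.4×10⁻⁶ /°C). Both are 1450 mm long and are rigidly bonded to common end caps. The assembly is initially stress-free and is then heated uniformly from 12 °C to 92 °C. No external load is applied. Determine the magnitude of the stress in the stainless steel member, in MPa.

Both members must finish at the same length. With the larger α, the stainless steel tends to over-expand; the plates restrain it, putting the stainless steel in compression and the titanium alloy in tension. With no external load the two internal forces are equal and opposite, magnitude P.
Equating the net (thermal + elastic) strains gives |α₁ − α₂|·ΔT = P·[1/(A₁E₁) + 1/(A₂E₂)].
|α₁ − α₂|·ΔT = 8.1×10⁻⁶ × 80 = 0.000648.
1/(A₁E₁) + 1/(A₂E₂) = 1/(250×191×10³) + 1/(1800×110×10³) = 2.599×10⁻⁸ N⁻¹.
P = 0.000648 / 2.599×10⁻⁸ = 24930 N = 24.93 kN.
σ_{stainless steel} = P/A₁ = 24930/250 = 99.72 MPa, compressive.

σ ≈ 99.7 MPa (compressive)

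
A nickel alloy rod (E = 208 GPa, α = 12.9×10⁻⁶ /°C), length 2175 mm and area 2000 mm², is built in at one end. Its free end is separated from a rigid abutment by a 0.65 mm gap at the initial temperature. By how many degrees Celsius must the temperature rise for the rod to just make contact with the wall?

ΔT ≈ 23.2 °C

Contact occurs when the free expansion equals the gap: αΔT L = 0.65 mm.
So ΔT = g/(αL) = 0.65/(12.9×10⁻⁶ × 2175) = 23.17 °C.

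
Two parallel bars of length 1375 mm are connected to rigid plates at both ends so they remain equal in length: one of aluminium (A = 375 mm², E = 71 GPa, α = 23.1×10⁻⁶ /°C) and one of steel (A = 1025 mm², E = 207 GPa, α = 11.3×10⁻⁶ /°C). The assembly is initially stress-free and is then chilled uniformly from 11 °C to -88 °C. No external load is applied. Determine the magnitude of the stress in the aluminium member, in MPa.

σ ≈ 73.7 MPa (tensile)

Equilibrium of a rigid end plate with no external load gives equal and opposite internal forces ±P in the two members. Since α_{aluminium} > α_{steel}, cooling drives the aluminium into tension and the steel into compression.
Setting the final lengths equal and cancelling L: (α₁ − α₂)ΔT = P/(A₁E₁) + P/(A₂E₂).
|α₁ − α₂|·ΔT = 11.8×10⁻⁶ × 99 = 0.001168.
1/(A₁E₁) + 1/(A₂E₂) = 1/(375×71×10³) + 1/(1025×207×10³) = 4.227×10⁻⁸ N⁻¹.
So P = 0.001168 / 4.227×10⁻⁸ = 27.64 kN.
σ_{aluminium} = P/A₁ = 27640/375 = 73.69 MPa, tensile.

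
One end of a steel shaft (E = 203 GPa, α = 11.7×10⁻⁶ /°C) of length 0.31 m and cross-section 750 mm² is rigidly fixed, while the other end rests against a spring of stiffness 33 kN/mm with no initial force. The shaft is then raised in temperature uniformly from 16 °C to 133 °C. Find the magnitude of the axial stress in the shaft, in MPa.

σ ≈ 17.5 MPa (compressive)

The unrestrained thermal change is αΔT L = 11.7×10⁻⁶ × 117 × 310 = 0.4244 mm.
With a force P in the spring, the elastic change of the shaft is PL/(AE) and that of the spring is P/k; compatibility requires their sum to equal δ_free.
So P = δ_free / [L/(AE) + 1/k] = 0.4244 / [ 310/(750×203×10³) + 1/(33×10³) ].
P = 0.4244 / 3.234×10⁻⁵ = 13120 N.
σ = P/A = 13120/750 = 17.5 MPa.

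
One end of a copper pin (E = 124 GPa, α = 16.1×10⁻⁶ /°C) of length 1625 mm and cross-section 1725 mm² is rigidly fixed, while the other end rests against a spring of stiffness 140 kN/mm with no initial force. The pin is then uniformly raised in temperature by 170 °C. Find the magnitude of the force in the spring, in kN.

P ≈ 302 kN

If the spring were absent the pin would lengthen by αΔT L = 16.1×10⁻⁶ × 170 × 1625 = 4.448 mm.
With a force P in the spring, the elastic change of the pin is PL/(AE) and that of the spring is P/k; compatibility requires their sum to equal δ_free.
P [ L/(AE) + 1/k ] = δ_free → P [ 1625/(1725×124×10³) + 1/(140×10³) ] = 4.448.
P = 4.448 / 1.474×10⁻⁵ = 301700 N.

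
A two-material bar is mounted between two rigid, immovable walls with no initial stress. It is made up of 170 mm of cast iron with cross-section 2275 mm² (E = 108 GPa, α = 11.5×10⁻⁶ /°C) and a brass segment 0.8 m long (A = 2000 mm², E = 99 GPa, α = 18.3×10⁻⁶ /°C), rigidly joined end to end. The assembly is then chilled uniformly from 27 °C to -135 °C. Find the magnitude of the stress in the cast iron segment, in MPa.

σ ≈ 250 MPa (tensile)

With the walls removed the bar would change length by δ_free = Σ αᵢΔT Lᵢ = 11.5×10⁻⁶×162×170 + 18.3×10⁻⁶×162×800 = 2.688 mm.
The rigid supports impose zero overall length change; the single axial force P common to all segments must satisfy P Σ Lᵢ/(AᵢEᵢ) = δ_free.
The series flexibility is Σ Lᵢ/(AᵢEᵢ) = 170/(2275×108×10³) + 800/(2000×99×10³) = 4.732×10⁻⁶ mm/N.
P = 2.688 / 4.732×10⁻⁶ = 568100 N = 568.1 kN, tensile.
σ_{cast iron} = P / A = 568100 / 2275 = 249.7 MPa.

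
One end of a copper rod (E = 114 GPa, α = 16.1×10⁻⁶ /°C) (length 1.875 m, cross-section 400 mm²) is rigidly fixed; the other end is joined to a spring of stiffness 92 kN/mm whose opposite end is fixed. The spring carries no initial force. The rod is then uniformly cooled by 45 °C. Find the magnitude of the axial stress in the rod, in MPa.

σ ≈ 65.3 MPa (tensile)

Free thermal contraction: δ_free = αΔT L = 16.1×10⁻⁶ × 45 × 1875 = 1.358 mm.
With a force P in the spring, the elastic change of the rod is PL/(AE) and that of the spring is P/k; compatibility requires their sum to equal δ_free.
P [ L/(AE) + 1/k ] = δ_free → P [ 1875/(400×114×10³) + 1/(92×10³) ] = 1.358.
P = 1.358 / 5.199×10⁻⁵ = 26130 N.
σ = P/A = 26130/400 = 65.32 MPa.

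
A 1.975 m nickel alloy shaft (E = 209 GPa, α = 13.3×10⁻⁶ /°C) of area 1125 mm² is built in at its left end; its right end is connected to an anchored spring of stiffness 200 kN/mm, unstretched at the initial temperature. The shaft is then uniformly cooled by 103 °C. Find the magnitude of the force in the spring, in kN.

Free thermal contraction: δ_free = αΔT L = 13.3×10⁻⁶ × 103 × 1975 = 2.706 mm.
Let P be the tensile force in the spring. The shaft extends elastically by PL/(AE) and the spring stretches by P/k; together these equal δ_free.
So P = δ_free / [L/(AE) + 1/k] = 2.706 / [ 1975/(1125×209×10³) + 1/(200×10³) ].
P = 2.706 / 1.34×10⁻⁵ = 201900 N.

P ≈ 202 kN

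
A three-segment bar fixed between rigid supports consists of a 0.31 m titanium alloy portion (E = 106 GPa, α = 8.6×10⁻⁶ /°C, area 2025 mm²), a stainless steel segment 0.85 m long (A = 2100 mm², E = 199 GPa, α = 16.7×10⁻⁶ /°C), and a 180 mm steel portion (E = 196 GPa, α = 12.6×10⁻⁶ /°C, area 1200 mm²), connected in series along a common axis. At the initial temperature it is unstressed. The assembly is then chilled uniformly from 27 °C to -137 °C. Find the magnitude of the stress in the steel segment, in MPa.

σ ≈ 616 MPa (tensile)

If the supports were absent, the total length change would be Σ αᵢΔT Lᵢ = 8.6×10⁻⁶×164×310 + 16.7×10⁻⁶×164×850 + 12.6×10⁻⁶×164×180 = 3.137 mm.
The walls prevent any net length change, so an axial force P (same in every segment) develops. Compatibility: P · Σ Lᵢ/(AᵢEᵢ) = δ_free.
The series flexibility is Σ Lᵢ/(AᵢEᵢ) = 310/(2025×106×10³) + 850/(2100×199×10³) + 180/(1200×196×10³) = 4.243×10⁻⁶ mm/N.
Hence P = δ_free / Σ(L/AE) = 3.137/4.243×10⁻⁶ = 739.3 kN (tensile).
σ_{steel} = P / A = 739300 / 1200 = 616.1 MPa.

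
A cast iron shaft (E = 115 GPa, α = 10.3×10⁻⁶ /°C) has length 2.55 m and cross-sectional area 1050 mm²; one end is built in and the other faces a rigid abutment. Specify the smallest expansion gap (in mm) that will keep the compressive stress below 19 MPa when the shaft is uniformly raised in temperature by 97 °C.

Free expansion if unrestrained: δ_free = αΔT L = 10.3×10⁻⁶ × 97 × 2550 = 2.548 mm.
At the allowable stress the elastic shortening the wall may impose is σL/E = 19 × 2550 / (115×10³) = 0.4213 mm.
So the gap has to take up the difference, g_min = δ_free − σL/E = 2.548 − 0.4213 = 2.126 mm.

g ≈ 2.13 mm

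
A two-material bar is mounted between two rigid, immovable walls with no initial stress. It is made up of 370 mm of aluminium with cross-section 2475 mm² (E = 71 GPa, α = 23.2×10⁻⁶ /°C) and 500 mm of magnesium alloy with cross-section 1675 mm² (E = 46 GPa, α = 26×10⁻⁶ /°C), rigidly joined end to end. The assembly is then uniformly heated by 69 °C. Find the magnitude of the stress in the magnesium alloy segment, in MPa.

σ ≈ 103 MPa (compressive)

Free thermal expansion of the whole bar: Σ αᵢΔT Lᵢ = 23.2×10⁻⁶×69×370 + 26×10⁻⁶×69×500 = 1.489 mm.
The rigid supports impose zero overall length change; the single axial force P common to all segments must satisfy P Σ Lᵢ/(AᵢEᵢ) = δ_free.
The series flexibility is Σ Lᵢ/(AᵢEᵢ) = 370/(2475×71×10³) + 500/(1675×46×10³) = 8.595×10⁻⁶ mm/N.
Hence P = δ_free / Σ(L/AE) = 1.489/8.595×10⁻⁶ = 173.3 kN (compressive).
σ_{magnesium alloy} = P / A = 173300 / 1675 = 103.4 MPa.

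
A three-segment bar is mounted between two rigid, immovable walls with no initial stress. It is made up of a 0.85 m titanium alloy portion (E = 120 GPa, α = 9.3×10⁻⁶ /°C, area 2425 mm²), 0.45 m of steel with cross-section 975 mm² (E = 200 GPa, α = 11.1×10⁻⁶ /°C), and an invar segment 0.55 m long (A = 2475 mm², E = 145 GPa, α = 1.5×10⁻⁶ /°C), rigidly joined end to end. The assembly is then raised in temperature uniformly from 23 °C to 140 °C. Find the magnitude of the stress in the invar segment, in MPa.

σ ≈ 96 MPa (compressive)

If the supports were absent, the total length change would be Σ αᵢΔT Lᵢ = 9.3×10⁻⁶×117×850 + 11.1×10⁻⁶×117×450 + 1.5×10⁻⁶×117×550 = 1.606 mm.
The walls prevent any net length change, so an axial force P (same in every segment) develops. Compatibility: P · Σ Lᵢ/(AᵢEᵢ) = δ_free.
Σ Lᵢ/(AᵢEᵢ) = 850/(2425×120×10³) + 450/(975×200×10³) + 550/(2475×145×10³) = 6.761×10⁻⁶ mm/N.
Hence P = δ_free / Σ(L/AE) = 1.606/6.761×10⁻⁶ = 237.5 kN (compressive).
σ_{invar} = P / A = 237500 / 2475 = 95.96 MPa.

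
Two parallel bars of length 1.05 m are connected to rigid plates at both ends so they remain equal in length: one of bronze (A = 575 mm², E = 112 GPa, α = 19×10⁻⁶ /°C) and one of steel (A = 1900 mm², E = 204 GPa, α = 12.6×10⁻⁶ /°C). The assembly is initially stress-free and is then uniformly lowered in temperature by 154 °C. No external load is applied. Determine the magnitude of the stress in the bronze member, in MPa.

Equilibrium of a rigid end plate with no external load gives equal and opposite internal forces ±P in the two members. Since α_{bronze} > α_{steel}, cooling drives the bronze into tension and the steel into compression.
Compatibility of the two members (thermal + elastic change equal): (α₁ − α₂)ΔT = P·[1/(A₁E₁) + 1/(A₂E₂)].
|α₁ − α₂|·ΔT = 6.4×10⁻⁶ × 154 = 0.0009856.
1/(A₁E₁) + 1/(A₂E₂) = 1/(575×112×10³) + 1/(1900×204×10³) = 1.811×10⁻⁸ N⁻¹.
So P = 0.0009856 / 1.811×10⁻⁸ = 54.43 kN.
σ_{bronze} = P/A₁ = 54430/575 = 94.66 MPa, tensile.

σ ≈ 94.7 MPa (tensile)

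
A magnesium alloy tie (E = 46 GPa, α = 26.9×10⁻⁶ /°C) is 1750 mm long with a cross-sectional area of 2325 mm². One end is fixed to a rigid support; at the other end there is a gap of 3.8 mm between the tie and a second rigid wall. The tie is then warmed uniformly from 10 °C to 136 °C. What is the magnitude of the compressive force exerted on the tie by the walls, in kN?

Unrestrained expansion: δ_free = αΔT L = 26.9×10⁻⁶ × 126 × 1750 = 5.931 mm.
The gap closes (δ_free > 3.8 mm) and the wall then resists a further 5.931 − 3.8 = 2.131 mm of expansion.
So σ = E(δ_free − g)/L = 46×10³ × 2.131/1750 = 56.03 MPa.
P = σA = 56.03 × 2325 = 130.3 kN.

P ≈ 130 kN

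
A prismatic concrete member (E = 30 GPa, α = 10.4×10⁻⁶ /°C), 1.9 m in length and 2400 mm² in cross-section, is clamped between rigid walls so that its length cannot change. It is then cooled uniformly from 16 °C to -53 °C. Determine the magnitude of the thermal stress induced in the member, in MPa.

σ ≈ 21.5 MPa (tensile)

With length fixed, the mechanical strain must cancel the thermal strain αΔT = 10.4×10⁻⁶ × 69 = 717.6×10⁻⁶.
The stress required to suppress this strain is σ = Eε = 30×10³ × 717.6×10⁻⁶ = 21.53 MPa, tensile since the member is trying to contract.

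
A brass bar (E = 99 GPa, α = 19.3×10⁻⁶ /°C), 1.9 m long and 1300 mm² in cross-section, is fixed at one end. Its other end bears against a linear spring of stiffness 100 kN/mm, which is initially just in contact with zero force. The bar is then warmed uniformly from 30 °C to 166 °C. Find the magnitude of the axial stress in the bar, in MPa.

The unrestrained thermal change is αΔT L = 19.3×10⁻⁶ × 136 × 1900 = 4.987 mm.
Let P be the compressive force at the spring. The bar shortens elastically by PL/(AE) and the spring compresses by P/k; together these equal δ_free.
P [ L/(AE) + 1/k ] = δ_free → P [ 1900/(1300×99×10³) + 1/(100×10³) ] = 4.987.
P = 4.987 / 2.476×10⁻⁵ = 201400 N.
σ = P/A = 201400/1300 = 154.9 MPa.

σ ≈ 155 MPa (compressive)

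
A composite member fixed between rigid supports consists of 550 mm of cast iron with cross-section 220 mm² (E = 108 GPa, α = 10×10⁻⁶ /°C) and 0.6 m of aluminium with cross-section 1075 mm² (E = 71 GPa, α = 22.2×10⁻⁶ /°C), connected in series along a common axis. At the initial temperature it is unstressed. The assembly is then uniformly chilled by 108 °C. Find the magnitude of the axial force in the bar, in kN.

If the supports were absent, the total length change would be Σ αᵢΔT Lᵢ = 10×10⁻⁶×108×550 + 22.2×10⁻⁶×108×600 = 2.033 mm.
The rigid supports impose zero overall length change; the single axial force P common to all segments must satisfy P Σ Lᵢ/(AᵢEᵢ) = δ_free.
Σ Lᵢ/(AᵢEᵢ) = 550/(220×108×10³) + 600/(1075×71×10³) = 3.101×10⁻⁵ mm/N.
P = 2.033 / 3.101×10⁻⁵ = 65550 N = 65.55 kN, tensile.

P ≈ 65.5 kN (tensile)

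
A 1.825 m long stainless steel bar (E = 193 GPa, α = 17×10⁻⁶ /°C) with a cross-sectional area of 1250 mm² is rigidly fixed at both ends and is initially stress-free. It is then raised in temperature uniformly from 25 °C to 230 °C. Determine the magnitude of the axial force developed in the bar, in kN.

With zero net strain, σ = E·αΔT = 193 GPa × 17×10⁻⁶ × 205 = 672.6 MPa.
P = AEαΔT = 1250 × 193×10³ × 17×10⁻⁶ × 205 = 840.8 kN (compressive).

P ≈ 841 kN (compressive)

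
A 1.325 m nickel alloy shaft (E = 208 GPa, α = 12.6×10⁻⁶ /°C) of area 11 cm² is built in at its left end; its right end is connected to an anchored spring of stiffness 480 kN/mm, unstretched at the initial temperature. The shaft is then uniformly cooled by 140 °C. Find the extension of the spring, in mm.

δ ≈ 0.618 mm

Free thermal contraction: δ_free = αΔT L = 12.6×10⁻⁶ × 140 × 1325 = 2.337 mm.
Let P be the tensile force in the spring. The shaft extends elastically by PL/(AE) and the spring stretches by P/k; together these equal δ_free.
P [ L/(AE) + 1/k ] = δ_free → P [ 1325/(1100×208×10³) + 1/(480×10³) ] = 2.337.
P = 2.337 / 7.874×10⁻⁶ = 296800 N.
Spring extension = P/k = 296800/(480×10³) = 0.6184 mm.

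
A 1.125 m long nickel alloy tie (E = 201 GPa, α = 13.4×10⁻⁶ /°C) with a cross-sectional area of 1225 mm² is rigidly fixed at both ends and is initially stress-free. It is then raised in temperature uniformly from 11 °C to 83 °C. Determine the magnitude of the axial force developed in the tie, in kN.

P ≈ 238 kN (compressive)

With zero net strain, σ = E·αΔT = 201 GPa × 13.4×10⁻⁶ × 72 = 193.9 MPa.
Axial force P = σA = 193.9 × 1225 = 237600 N = 237.6 kN, compressive.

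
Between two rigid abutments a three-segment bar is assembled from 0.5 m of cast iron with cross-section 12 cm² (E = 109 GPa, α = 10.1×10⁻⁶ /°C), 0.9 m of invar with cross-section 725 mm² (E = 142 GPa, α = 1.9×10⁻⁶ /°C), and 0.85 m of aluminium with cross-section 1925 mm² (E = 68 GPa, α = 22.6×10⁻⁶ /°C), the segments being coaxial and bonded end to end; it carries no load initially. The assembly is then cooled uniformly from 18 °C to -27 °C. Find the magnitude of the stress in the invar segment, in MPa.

σ ≈ 84.6 MPa (tensile)

With the walls removed the bar would change length by δ_free = Σ αᵢΔT Lᵢ = 10.1×10⁻⁶×45×500 + 1.9×10⁻⁶×45×900 + 22.6×10⁻⁶×45×850 = 1.169 mm.
The walls prevent any net length change, so an axial force P (same in every segment) develops. Compatibility: P · Σ Lᵢ/(AᵢEᵢ) = δ_free.
Σ Lᵢ/(AᵢEᵢ) = 500/(1200×109×10³) + 900/(725×142×10³) + 850/(1925×68×10³) = 1.906×10⁻⁵ mm/N.
Hence P = δ_free / Σ(L/AE) = 1.169/1.906×10⁻⁵ = 61.32 kN (tensile).
σ_{invar} = P / A = 61320 / 725 = 84.58 MPa.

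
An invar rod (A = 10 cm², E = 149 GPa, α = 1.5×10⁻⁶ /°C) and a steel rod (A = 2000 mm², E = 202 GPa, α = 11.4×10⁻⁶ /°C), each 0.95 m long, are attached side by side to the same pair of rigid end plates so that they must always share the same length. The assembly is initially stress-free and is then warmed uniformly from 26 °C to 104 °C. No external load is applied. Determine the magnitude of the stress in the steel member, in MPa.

σ ≈ 42 MPa (compressive)

Both members must finish at the same length. With the larger α, the steel tends to over-expand; the plates restrain it, putting the steel in compression and the invar in tension. With no external load the two internal forces are equal and opposite, magnitude P.
Setting the final lengths equal and cancelling L: (α₁ − α₂)ΔT = P/(A₁E₁) + P/(A₂E₂).
|α₁ − α₂|·ΔT = 9.9×10⁻⁶ × 78 = 0.0007722.
1/(A₁E₁) + 1/(A₂E₂) = 1/(1000×149×10³) + 1/(2000×202×10³) = 9.187×10⁻⁹ N⁻¹.
P = 0.0007722 / 9.187×10⁻⁹ = 84060 N = 84.06 kN.
σ_{steel} = P/A₂ = 84060/2000 = 42.03 MPa, compressive.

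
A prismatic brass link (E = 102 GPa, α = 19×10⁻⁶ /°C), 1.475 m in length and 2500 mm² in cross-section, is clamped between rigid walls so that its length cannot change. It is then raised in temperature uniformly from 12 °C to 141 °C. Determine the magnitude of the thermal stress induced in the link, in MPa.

σ ≈ 250 MPa (compressive)

Because both ends are immovable the net strain is zero, and the suppressed thermal strain is αΔT = 19×10⁻⁶ × 129 = 2451×10⁻⁶.
The stress required to suppress this strain is σ = Eε = 102×10³ × 2451×10⁻⁶ = 250 MPa, compressive since the link is trying to expand.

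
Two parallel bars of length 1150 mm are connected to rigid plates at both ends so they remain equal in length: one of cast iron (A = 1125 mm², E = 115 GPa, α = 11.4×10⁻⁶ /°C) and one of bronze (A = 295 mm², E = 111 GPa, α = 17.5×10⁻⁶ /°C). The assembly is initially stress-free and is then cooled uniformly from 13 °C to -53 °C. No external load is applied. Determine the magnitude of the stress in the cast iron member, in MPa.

σ ≈ 9.35 MPa (compressive)

Both members must finish at the same length. With the larger α, the bronze tends to over-contract; the plates restrain it, putting the bronze in tension and the cast iron in compression. With no external load the two internal forces are equal and opposite, magnitude P.
Setting the final lengths equal and cancelling L: (α₁ − α₂)ΔT = P/(A₁E₁) + P/(A₂E₂).
|α₁ − α₂|·ΔT = 6.1×10⁻⁶ × 66 = 0.0004026.
1/(A₁E₁) + 1/(A₂E₂) = 1/(1125×115×10³) + 1/(295×111×10³) = 3.827×10⁻⁸ N⁻¹.
P = 0.0004026 / 3.827×10⁻⁸ = 10520 N = 10.52 kN.
σ_{cast iron} = P/A₁ = 10520/1125 = 9.351 MPa, compressive.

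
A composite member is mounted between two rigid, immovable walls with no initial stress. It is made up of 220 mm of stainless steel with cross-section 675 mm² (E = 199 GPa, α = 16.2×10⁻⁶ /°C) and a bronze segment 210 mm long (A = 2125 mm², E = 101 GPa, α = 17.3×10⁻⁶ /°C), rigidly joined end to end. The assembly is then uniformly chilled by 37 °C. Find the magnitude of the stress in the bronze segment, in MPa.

Free thermal contraction of the whole bar: Σ αᵢΔT Lᵢ = 16.2×10⁻⁶×37×220 + 17.3×10⁻⁶×37×210 = 0.2663 mm.
The walls prevent any net length change, so an axial force P (same in every segment) develops. Compatibility: P · Σ Lᵢ/(AᵢEᵢ) = δ_free.
The series flexibility is Σ Lᵢ/(AᵢEᵢ) = 220/(675×199×10³) + 210/(2125×101×10³) = 2.616×10⁻⁶ mm/N.
So P = 0.2663 / 2.616×10⁻⁶ = 101.8 kN, tensile.
σ_{bronze} = P / A = 101800 / 2125 = 47.9 MPa.

σ ≈ 47.9 MPa (tensile)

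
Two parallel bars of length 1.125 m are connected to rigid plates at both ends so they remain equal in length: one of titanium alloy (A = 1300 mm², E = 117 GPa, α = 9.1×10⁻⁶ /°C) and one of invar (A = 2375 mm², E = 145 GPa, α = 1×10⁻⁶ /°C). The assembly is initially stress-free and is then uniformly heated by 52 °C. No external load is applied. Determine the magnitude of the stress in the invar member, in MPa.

The titanium alloy has the larger α, so on heating it would change length more than the invar if both were free. The rigid plates force a common final length, so the titanium alloy is put into compression and the invar into tension, with equal and opposite forces P (no external load).
Compatibility of the two members (thermal + elastic change equal): (α₁ − α₂)ΔT = P·[1/(A₁E₁) + 1/(A₂E₂)].
|α₁ − α₂|·ΔT = 8.1×10⁻⁶ × 52 = 0.0004212.
1/(A₁E₁) + 1/(A₂E₂) = 1/(1300×117×10³) + 1/(2375×145×10³) = 9.478×10⁻⁹ N⁻¹.
P = 0.0004212 / 9.478×10⁻⁹ = 44440 N = 44.44 kN.
σ_{invar} = P/A₂ = 44440/2375 = 18.71 MPa, tensile.

σ ≈ 18.7 MPa (tensile)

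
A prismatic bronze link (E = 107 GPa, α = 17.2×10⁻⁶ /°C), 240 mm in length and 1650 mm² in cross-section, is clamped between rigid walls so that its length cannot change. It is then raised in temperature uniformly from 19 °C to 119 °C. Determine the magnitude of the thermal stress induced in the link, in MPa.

σ ≈ 184 MPa (compressive)

With length fixed, the mechanical strain must cancel the thermal strain αΔT = 17.2×10⁻⁶ × 100 = 1720×10⁻⁶.
The stress required to suppress this strain is σ = Eε = 107×10³ × 1720×10⁻⁶ = 184 MPa, compressive since the link is trying to expand.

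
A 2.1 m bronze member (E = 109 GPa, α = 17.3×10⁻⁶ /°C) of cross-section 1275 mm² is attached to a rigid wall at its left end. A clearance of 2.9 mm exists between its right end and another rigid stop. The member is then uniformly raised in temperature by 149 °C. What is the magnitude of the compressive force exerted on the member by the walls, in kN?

P ≈ 166 kN

If the wall were absent the member would grow by αΔT L = 17.3×10⁻⁶ × 149 × 2100 = 5.413 mm.
This exceeds the 2.9 mm gap, so the wall pushes back. The portion of expansion that must be recovered elastically is δ_free − gap = 5.413 − 2.9 = 2.513 mm.
Compatibility: PL/(AE) = 2.513 mm, so σ = P/A = E × (2.513/2100) = 130.4 MPa.
P = σA = 130.4 × 1275 = 166.3 kN.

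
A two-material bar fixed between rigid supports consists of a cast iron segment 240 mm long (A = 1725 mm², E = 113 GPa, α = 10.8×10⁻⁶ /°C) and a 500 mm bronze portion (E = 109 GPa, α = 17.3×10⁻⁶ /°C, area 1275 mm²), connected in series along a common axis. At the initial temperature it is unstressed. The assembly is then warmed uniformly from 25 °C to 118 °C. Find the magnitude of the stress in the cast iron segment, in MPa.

With the walls removed the bar would change length by δ_free = Σ αᵢΔT Lᵢ = 10.8×10⁻⁶×93×240 + 17.3×10⁻⁶×93×500 = 1.046 mm.
Since the ends are fixed, an axial force P builds up, equal in every segment, with P · Σ Lᵢ/(AᵢEᵢ) = δ_free.
The series flexibility is Σ Lᵢ/(AᵢEᵢ) = 240/(1725×113×10³) + 500/(1275×109×10³) = 4.829×10⁻⁶ mm/N.
Hence P = δ_free / Σ(L/AE) = 1.046/4.829×10⁻⁶ = 216.5 kN (compressive).
σ_{cast iron} = P / A = 216500 / 1725 = 125.5 MPa.

σ ≈ 126 MPa (compressive)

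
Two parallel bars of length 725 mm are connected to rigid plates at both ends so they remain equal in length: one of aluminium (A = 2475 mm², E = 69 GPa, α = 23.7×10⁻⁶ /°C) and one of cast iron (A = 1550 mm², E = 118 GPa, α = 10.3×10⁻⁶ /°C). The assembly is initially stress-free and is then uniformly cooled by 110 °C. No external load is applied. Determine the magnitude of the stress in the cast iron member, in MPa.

σ ≈ 84 MPa (compressive)

The aluminium has the larger α, so on cooling it would change length more than the cast iron if both were free. The rigid plates force a common final length, so the aluminium is put into tension and the cast iron into compression, with equal and opposite forces P (no external load).
Equating the net (thermal + elastic) strains gives |α₁ − α₂|·ΔT = P·[1/(A₁E₁) + 1/(A₂E₂)].
|α₁ − α₂|·ΔT = 13.4×10⁻⁶ × 110 = 0.001474.
1/(A₁E₁) + 1/(A₂E₂) = 1/(2475×69×10³) + 1/(1550×118×10³) = 1.132×10⁻⁸ N⁻¹.
So P = 0.001474 / 1.132×10⁻⁸ = 130.2 kN.
σ_{cast iron} = P/A₂ = 130200/1550 = 83.98 MPa, compressive.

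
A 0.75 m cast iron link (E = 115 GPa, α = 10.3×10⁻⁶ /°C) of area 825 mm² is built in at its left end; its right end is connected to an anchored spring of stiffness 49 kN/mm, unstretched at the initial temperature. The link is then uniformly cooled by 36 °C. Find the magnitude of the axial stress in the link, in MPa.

The unrestrained thermal change is αΔT L = 10.3×10⁻⁶ × 36 × 750 = 0.2781 mm.
With a force P in the spring, the elastic change of the link is PL/(AE) and that of the spring is P/k; compatibility requires their sum to equal δ_free.
P [ L/(AE) + 1/k ] = δ_free → P [ 750/(825×115×10³) + 1/(49×10³) ] = 0.2781.
P = 0.2781 / 2.831×10⁻⁵ = 9822 N.
σ = P/A = 9822/825 = 11.91 MPa.

σ ≈ 11.9 MPa (tensile)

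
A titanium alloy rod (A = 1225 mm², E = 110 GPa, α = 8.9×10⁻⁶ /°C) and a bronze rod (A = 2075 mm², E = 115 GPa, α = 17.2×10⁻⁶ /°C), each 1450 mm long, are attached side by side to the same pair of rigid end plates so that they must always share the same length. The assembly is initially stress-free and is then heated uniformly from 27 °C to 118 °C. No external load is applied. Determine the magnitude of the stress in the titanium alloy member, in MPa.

σ ≈ 53.1 MPa (tensile)

Both members must finish at the same length. With the larger α, the bronze tends to over-expand; the plates restrain it, putting the bronze in compression and the titanium alloy in tension. With no external load the two internal forces are equal and opposite, magnitude P.
Setting the final lengths equal and cancelling L: (α₁ − α₂)ΔT = P/(A₁E₁) + P/(A₂E₂).
|α₁ − α₂|·ΔT = 8.3×10⁻⁶ × 91 = 0.0007553.
1/(A₁E₁) + 1/(A₂E₂) = 1/(1225×110×10³) + 1/(2075×115×10³) = 1.161×10⁻⁸ N⁻¹.
P = 0.0007553 / 1.161×10⁻⁸ = 65050 N = 65.05 kN.
σ_{titanium alloy} = P/A₁ = 65050/1225 = 53.1 MPa, tensile.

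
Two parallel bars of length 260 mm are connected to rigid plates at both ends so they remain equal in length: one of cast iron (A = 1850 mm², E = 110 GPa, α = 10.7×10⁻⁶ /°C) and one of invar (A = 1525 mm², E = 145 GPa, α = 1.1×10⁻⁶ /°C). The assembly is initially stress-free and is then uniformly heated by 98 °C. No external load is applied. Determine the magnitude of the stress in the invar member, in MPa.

Both members must finish at the same length. With the larger α, the cast iron tends to over-expand; the plates restrain it, putting the cast iron in compression and the invar in tension. With no external load the two internal forces are equal and opposite, magnitude P.
Equating the net (thermal + elastic) strains gives |α₁ − α₂|·ΔT = P·[1/(A₁E₁) + 1/(A₂E₂)].
|α₁ − α₂|·ΔT = 9.6×10⁻⁶ × 98 = 0.0009408.
1/(A₁E₁) + 1/(A₂E₂) = 1/(1850×110×10³) + 1/(1525×145×10³) = 9.436×10⁻⁹ N⁻¹.
P = 0.0009408 / 9.436×10⁻⁹ = 99700 N = 99.7 kN.
σ_{invar} = P/A₂ = 99700/1525 = 65.38 MPa, tensile.

σ ≈ 65.4 MPa (tensile)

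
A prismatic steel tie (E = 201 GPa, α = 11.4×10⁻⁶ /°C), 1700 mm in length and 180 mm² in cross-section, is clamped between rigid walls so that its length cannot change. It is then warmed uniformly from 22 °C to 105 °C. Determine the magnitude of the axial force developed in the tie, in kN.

The ends cannot move, so σ = EαΔT = 201×10³ × 11.4×10⁻⁶ × 83 = 190.2 MPa.
Then P = σA = 190.2 × 180 mm² = 34.23 kN, compressive.

P ≈ 34.2 kN (compressive)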